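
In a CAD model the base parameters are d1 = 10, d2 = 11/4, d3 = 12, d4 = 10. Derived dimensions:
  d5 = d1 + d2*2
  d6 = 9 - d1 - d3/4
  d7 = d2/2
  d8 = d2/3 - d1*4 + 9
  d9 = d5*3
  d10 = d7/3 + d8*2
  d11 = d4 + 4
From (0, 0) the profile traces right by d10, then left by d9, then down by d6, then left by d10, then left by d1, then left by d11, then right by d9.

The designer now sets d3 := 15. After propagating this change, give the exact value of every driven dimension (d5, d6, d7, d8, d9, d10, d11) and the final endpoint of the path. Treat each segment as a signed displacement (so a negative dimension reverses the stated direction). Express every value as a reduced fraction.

Apply edit: d3 := 15
  d5 = d1 + d2*2 = 31/2
  d6 = 9 - d1 - d3/4 = -19/4
  d7 = d2/2 = 11/8
  d8 = d2/3 - d1*4 + 9 = -361/12
  d9 = d5*3 = 93/2
  d10 = d7/3 + d8*2 = -1433/24
  d11 = d4 + 4 = 14
Walk from origin (0, 0):
  seg 1: right by d10 = -1433/24 → (-1433/24, 0)
  seg 2: left by d9 = 93/2 → (-2549/24, 0)
  seg 3: down by d6 = -19/4 → (-2549/24, 19/4)
  seg 4: left by d10 = -1433/24 → (-93/2, 19/4)
  seg 5: left by d1 = 10 → (-113/2, 19/4)
  seg 6: left by d11 = 14 → (-141/2, 19/4)
  seg 7: right by d9 = 93/2 → (-24, 19/4)

d5 = 31/2
d6 = -19/4
d7 = 11/8
d8 = -361/12
d9 = 93/2
d10 = -1433/24
d11 = 14
endpoint = (-24, 19/4)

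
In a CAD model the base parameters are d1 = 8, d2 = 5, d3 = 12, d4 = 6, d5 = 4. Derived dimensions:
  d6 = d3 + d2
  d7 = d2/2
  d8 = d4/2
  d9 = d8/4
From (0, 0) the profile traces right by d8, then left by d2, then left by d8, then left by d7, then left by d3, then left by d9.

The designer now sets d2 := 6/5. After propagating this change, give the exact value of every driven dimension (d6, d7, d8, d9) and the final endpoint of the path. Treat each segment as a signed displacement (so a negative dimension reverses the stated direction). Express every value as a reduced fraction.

Apply edit: d2 := 6/5
  d6 = d3 + d2 = 66/5
  d7 = d2/2 = 3/5
  d8 = d4/2 = 3
  d9 = d8/4 = 3/4
Walk from origin (0, 0):
  seg 1: right by d8 = 3 → (3, 0)
  seg 2: left by d2 = 6/5 → (9/5, 0)
  seg 3: left by d8 = 3 → (-6/5, 0)
  seg 4: left by d7 = 3/5 → (-9/5, 0)
  seg 5: left by d3 = 12 → (-69/5, 0)
  seg 6: left by d9 = 3/4 → (-291/20, 0)

d6 = 66/5
d7 = 3/5
d8 = 3
d9 = 3/4
endpoint = (-291/20, 0)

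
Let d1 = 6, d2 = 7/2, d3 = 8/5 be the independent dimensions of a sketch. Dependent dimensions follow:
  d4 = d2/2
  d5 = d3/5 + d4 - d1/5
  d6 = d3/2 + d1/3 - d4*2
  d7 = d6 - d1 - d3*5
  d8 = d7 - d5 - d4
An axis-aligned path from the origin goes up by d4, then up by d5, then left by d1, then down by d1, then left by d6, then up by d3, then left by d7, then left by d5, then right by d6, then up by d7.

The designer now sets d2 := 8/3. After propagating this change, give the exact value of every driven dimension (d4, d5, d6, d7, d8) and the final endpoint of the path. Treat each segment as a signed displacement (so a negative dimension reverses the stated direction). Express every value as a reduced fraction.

Apply edit: d2 := 8/3
  d4 = d2/2 = 4/3
  d5 = d3/5 + d4 - d1/5 = 34/75
  d6 = d3/2 + d1/3 - d4*2 = 2/15
  d7 = d6 - d1 - d3*5 = -208/15
  d8 = d7 - d5 - d4 = -1174/75
Walk from origin (0, 0):
  seg 1: up by d4 = 4/3 → (0, 4/3)
  seg 2: up by d5 = 34/75 → (0, 134/75)
  seg 3: left by d1 = 6 → (-6, 134/75)
  seg 4: down by d1 = 6 → (-6, -316/75)
  seg 5: left by d6 = 2/15 → (-92/15, -316/75)
  seg 6: up by d3 = 8/5 → (-92/15, -196/75)
  seg 7: left by d7 = -208/15 → (116/15, -196/75)
  seg 8: left by d5 = 34/75 → (182/25, -196/75)
  seg 9: right by d6 = 2/15 → (556/75, -196/75)
  seg 10: up by d7 = -208/15 → (556/75, -412/25)

d4 = 4/3
d5 = 34/75
d6 = 2/15
d7 = -208/15
d8 = -1174/75
endpoint = (556/75, -412/25)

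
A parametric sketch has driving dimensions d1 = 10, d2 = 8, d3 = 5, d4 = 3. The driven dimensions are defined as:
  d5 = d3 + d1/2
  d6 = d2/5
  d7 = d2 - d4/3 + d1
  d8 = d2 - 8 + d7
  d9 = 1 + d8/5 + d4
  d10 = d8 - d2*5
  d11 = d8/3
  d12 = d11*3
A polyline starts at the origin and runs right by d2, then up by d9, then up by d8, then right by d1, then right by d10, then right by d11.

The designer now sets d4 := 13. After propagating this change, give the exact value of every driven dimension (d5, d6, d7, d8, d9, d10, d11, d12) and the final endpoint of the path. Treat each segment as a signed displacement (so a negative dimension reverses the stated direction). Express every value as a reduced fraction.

Apply edit: d4 := 13
  d5 = d3 + d1/2 = 10
  d6 = d2/5 = 8/5
  d7 = d2 - d4/3 + d1 = 41/3
  d8 = d2 - 8 + d7 = 41/3
  d9 = 1 + d8/5 + d4 = 251/15
  d10 = d8 - d2*5 = -79/3
  d11 = d8/3 = 41/9
  d12 = d11*3 = 41/3
Walk from origin (0, 0):
  seg 1: right by d2 = 8 → (8, 0)
  seg 2: up by d9 = 251/15 → (8, 251/15)
  seg 3: up by d8 = 41/3 → (8, 152/5)
  seg 4: right by d1 = 10 → (18, 152/5)
  seg 5: right by d10 = -79/3 → (-25/3, 152/5)
  seg 6: right by d11 = 41/9 → (-34/9, 152/5)

d5 = 10
d6 = 8/5
d7 = 41/3
d8 = 41/3
d9 = 251/15
d10 = -79/3
d11 = 41/9
d12 = 41/3
endpoint = (-34/9, 152/5)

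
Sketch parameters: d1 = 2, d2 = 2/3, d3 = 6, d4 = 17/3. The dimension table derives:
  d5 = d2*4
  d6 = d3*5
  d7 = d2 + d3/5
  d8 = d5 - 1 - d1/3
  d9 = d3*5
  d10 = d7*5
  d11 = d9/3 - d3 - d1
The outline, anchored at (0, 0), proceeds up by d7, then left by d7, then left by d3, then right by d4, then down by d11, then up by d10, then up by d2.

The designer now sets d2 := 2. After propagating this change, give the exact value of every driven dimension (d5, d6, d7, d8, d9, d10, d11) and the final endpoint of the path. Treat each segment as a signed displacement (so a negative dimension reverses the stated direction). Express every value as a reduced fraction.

d5 = 8
d6 = 30
d7 = 16/5
d8 = 19/3
d9 = 30
d10 = 16
d11 = 2
endpoint = (-53/15, 96/5)

Apply edit: d2 := 2
  d5 = d2*4 = 8
  d6 = d3*5 = 30
  d7 = d2 + d3/5 = 16/5
  d8 = d5 - 1 - d1/3 = 19/3
  d9 = d3*5 = 30
  d10 = d7*5 = 16
  d11 = d9/3 - d3 - d1 = 2
Walk from origin (0, 0):
  seg 1: up by d7 = 16/5 → (0, 16/5)
  seg 2: left by d7 = 16/5 → (-16/5, 16/5)
  seg 3: left by d3 = 6 → (-46/5, 16/5)
  seg 4: right by d4 = 17/3 → (-53/15, 16/5)
  seg 5: down by d11 = 2 → (-53/15, 6/5)
  seg 6: up by d10 = 16 → (-53/15, 86/5)
  seg 7: up by d2 = 2 → (-53/15, 96/5)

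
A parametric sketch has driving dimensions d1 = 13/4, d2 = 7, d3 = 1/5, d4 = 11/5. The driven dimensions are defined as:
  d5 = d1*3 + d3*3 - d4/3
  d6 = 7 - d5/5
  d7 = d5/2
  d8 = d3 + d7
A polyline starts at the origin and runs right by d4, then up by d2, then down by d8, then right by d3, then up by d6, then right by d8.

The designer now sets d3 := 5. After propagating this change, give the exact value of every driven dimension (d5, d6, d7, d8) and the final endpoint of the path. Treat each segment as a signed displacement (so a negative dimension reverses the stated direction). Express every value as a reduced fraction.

d5 = 1441/60
d6 = 659/300
d7 = 1441/120
d8 = 2041/120
endpoint = (581/24, -4687/600)

Apply edit: d3 := 5
  d5 = d1*3 + d3*3 - d4/3 = 1441/60
  d6 = 7 - d5/5 = 659/300
  d7 = d5/2 = 1441/120
  d8 = d3 + d7 = 2041/120
Walk from origin (0, 0):
  seg 1: right by d4 = 11/5 → (11/5, 0)
  seg 2: up by d2 = 7 → (11/5, 7)
  seg 3: down by d8 = 2041/120 → (11/5, -1201/120)
  seg 4: right by d3 = 5 → (36/5, -1201/120)
  seg 5: up by d6 = 659/300 → (36/5, -4687/600)
  seg 6: right by d8 = 2041/120 → (581/24, -4687/600)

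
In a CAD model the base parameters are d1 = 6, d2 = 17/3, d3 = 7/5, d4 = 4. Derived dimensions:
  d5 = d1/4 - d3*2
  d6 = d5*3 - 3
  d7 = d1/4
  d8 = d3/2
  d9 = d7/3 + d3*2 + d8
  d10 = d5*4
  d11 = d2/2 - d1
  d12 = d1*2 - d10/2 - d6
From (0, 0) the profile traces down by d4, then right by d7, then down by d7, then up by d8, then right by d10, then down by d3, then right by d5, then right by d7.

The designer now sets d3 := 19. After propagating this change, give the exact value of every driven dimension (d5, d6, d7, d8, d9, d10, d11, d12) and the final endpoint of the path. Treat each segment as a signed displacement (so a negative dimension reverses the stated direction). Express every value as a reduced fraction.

d5 = -73/2
d6 = -225/2
d7 = 3/2
d8 = 19/2
d9 = 48
d10 = -146
d11 = -19/6
d12 = 395/2
endpoint = (-359/2, -15)

Apply edit: d3 := 19
  d5 = d1/4 - d3*2 = -73/2
  d6 = d5*3 - 3 = -225/2
  d7 = d1/4 = 3/2
  d8 = d3/2 = 19/2
  d9 = d7/3 + d3*2 + d8 = 48
  d10 = d5*4 = -146
  d11 = d2/2 - d1 = -19/6
  d12 = d1*2 - d10/2 - d6 = 395/2
Walk from origin (0, 0):
  seg 1: down by d4 = 4 → (0, -4)
  seg 2: right by d7 = 3/2 → (3/2, -4)
  seg 3: down by d7 = 3/2 → (3/2, -11/2)
  seg 4: up by d8 = 19/2 → (3/2, 4)
  seg 5: right by d10 = -146 → (-289/2, 4)
  seg 6: down by d3 = 19 → (-289/2, -15)
  seg 7: right by d5 = -73/2 → (-181, -15)
  seg 8: right by d7 = 3/2 → (-359/2, -15)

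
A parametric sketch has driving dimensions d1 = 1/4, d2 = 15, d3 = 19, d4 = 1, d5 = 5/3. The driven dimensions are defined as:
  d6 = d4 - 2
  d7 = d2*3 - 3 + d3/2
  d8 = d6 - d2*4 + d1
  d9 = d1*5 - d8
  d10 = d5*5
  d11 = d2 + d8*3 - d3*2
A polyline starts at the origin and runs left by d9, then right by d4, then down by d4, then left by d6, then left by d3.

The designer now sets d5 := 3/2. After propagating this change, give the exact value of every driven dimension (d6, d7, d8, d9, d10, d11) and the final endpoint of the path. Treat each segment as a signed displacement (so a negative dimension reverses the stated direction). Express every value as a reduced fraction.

Apply edit: d5 := 3/2
  d6 = d4 - 2 = -1
  d7 = d2*3 - 3 + d3/2 = 103/2
  d8 = d6 - d2*4 + d1 = -243/4
  d9 = d1*5 - d8 = 62
  d10 = d5*5 = 15/2
  d11 = d2 + d8*3 - d3*2 = -821/4
Walk from origin (0, 0):
  seg 1: left by d9 = 62 → (-62, 0)
  seg 2: right by d4 = 1 → (-61, 0)
  seg 3: down by d4 = 1 → (-61, -1)
  seg 4: left by d6 = -1 → (-60, -1)
  seg 5: left by d3 = 19 → (-79, -1)

d6 = -1
d7 = 103/2
d8 = -243/4
d9 = 62
d10 = 15/2
d11 = -821/4
endpoint = (-79, -1)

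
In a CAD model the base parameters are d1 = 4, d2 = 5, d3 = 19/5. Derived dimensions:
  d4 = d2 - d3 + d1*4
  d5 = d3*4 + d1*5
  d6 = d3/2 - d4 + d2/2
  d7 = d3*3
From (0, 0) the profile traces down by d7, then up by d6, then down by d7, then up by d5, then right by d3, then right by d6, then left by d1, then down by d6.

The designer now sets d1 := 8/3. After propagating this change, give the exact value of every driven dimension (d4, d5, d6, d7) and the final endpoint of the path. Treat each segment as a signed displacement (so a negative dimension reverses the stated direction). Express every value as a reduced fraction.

Apply edit: d1 := 8/3
  d4 = d2 - d3 + d1*4 = 178/15
  d5 = d3*4 + d1*5 = 428/15
  d6 = d3/2 - d4 + d2/2 = -112/15
  d7 = d3*3 = 57/5
Walk from origin (0, 0):
  seg 1: down by d7 = 57/5 → (0, -57/5)
  seg 2: up by d6 = -112/15 → (0, -283/15)
  seg 3: down by d7 = 57/5 → (0, -454/15)
  seg 4: up by d5 = 428/15 → (0, -26/15)
  seg 5: right by d3 = 19/5 → (19/5, -26/15)
  seg 6: right by d6 = -112/15 → (-11/3, -26/15)
  seg 7: left by d1 = 8/3 → (-19/3, -26/15)
  seg 8: down by d6 = -112/15 → (-19/3, 86/15)

d4 = 178/15
d5 = 428/15
d6 = -112/15
d7 = 57/5
endpoint = (-19/3, 86/15)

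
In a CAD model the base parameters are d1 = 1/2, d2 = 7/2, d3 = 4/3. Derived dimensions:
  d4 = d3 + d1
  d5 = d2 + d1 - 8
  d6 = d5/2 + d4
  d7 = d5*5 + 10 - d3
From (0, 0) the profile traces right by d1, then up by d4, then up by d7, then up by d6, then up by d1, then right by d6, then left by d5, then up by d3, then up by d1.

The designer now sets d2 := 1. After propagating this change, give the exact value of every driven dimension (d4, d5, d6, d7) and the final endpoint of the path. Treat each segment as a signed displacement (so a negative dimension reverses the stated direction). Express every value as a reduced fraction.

d4 = 11/6
d5 = -13/2
d6 = -17/12
d7 = -143/6
endpoint = (67/12, -253/12)

Apply edit: d2 := 1
  d4 = d3 + d1 = 11/6
  d5 = d2 + d1 - 8 = -13/2
  d6 = d5/2 + d4 = -17/12
  d7 = d5*5 + 10 - d3 = -143/6
Walk from origin (0, 0):
  seg 1: right by d1 = 1/2 → (1/2, 0)
  seg 2: up by d4 = 11/6 → (1/2, 11/6)
  seg 3: up by d7 = -143/6 → (1/2, -22)
  seg 4: up by d6 = -17/12 → (1/2, -281/12)
  seg 5: up by d1 = 1/2 → (1/2, -275/12)
  seg 6: right by d6 = -17/12 → (-11/12, -275/12)
  seg 7: left by d5 = -13/2 → (67/12, -275/12)
  seg 8: up by d3 = 4/3 → (67/12, -259/12)
  seg 9: up by d1 = 1/2 → (67/12, -253/12)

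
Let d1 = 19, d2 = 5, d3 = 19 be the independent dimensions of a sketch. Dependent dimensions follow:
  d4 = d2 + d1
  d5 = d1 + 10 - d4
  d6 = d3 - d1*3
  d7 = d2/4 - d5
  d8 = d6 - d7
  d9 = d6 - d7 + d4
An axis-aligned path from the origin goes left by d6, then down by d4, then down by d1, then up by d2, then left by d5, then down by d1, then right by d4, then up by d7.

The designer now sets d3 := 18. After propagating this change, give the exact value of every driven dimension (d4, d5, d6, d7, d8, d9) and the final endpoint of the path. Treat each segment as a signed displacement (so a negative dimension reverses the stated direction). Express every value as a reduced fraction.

d4 = 24
d5 = 5
d6 = -39
d7 = -15/4
d8 = -141/4
d9 = -45/4
endpoint = (58, -243/4)

Apply edit: d3 := 18
  d4 = d2 + d1 = 24
  d5 = d1 + 10 - d4 = 5
  d6 = d3 - d1*3 = -39
  d7 = d2/4 - d5 = -15/4
  d8 = d6 - d7 = -141/4
  d9 = d6 - d7 + d4 = -45/4
Walk from origin (0, 0):
  seg 1: left by d6 = -39 → (39, 0)
  seg 2: down by d4 = 24 → (39, -24)
  seg 3: down by d1 = 19 → (39, -43)
  seg 4: up by d2 = 5 → (39, -38)
  seg 5: left by d5 = 5 → (34, -38)
  seg 6: down by d1 = 19 → (34, -57)
  seg 7: right by d4 = 24 → (58, -57)
  seg 8: up by d7 = -15/4 → (58, -243/4)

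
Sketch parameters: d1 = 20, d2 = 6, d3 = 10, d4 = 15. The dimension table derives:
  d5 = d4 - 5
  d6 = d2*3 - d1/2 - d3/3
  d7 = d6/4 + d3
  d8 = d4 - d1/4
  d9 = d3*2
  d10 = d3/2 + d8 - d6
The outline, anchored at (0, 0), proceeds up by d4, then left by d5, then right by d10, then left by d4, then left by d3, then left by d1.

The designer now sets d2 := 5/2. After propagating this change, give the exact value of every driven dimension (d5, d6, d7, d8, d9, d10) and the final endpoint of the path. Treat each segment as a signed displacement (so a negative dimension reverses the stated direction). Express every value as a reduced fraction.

d5 = 10
d6 = -35/6
d7 = 205/24
d8 = 10
d9 = 20
d10 = 125/6
endpoint = (-205/6, 15)

Apply edit: d2 := 5/2
  d5 = d4 - 5 = 10
  d6 = d2*3 - d1/2 - d3/3 = -35/6
  d7 = d6/4 + d3 = 205/24
  d8 = d4 - d1/4 = 10
  d9 = d3*2 = 20
  d10 = d3/2 + d8 - d6 = 125/6
Walk from origin (0, 0):
  seg 1: up by d4 = 15 → (0, 15)
  seg 2: left by d5 = 10 → (-10, 15)
  seg 3: right by d10 = 125/6 → (65/6, 15)
  seg 4: left by d4 = 15 → (-25/6, 15)
  seg 5: left by d3 = 10 → (-85/6, 15)
  seg 6: left by d1 = 20 → (-205/6, 15)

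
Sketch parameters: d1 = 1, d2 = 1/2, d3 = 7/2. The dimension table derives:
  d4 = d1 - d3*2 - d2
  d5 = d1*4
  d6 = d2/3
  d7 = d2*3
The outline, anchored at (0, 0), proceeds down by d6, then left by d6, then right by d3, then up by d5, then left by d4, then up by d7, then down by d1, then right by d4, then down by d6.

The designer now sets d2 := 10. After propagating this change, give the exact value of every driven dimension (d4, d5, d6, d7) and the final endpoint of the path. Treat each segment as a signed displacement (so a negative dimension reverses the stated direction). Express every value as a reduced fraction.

Apply edit: d2 := 10
  d4 = d1 - d3*2 - d2 = -16
  d5 = d1*4 = 4
  d6 = d2/3 = 10/3
  d7 = d2*3 = 30
Walk from origin (0, 0):
  seg 1: down by d6 = 10/3 → (0, -10/3)
  seg 2: left by d6 = 10/3 → (-10/3, -10/3)
  seg 3: right by d3 = 7/2 → (1/6, -10/3)
  seg 4: up by d5 = 4 → (1/6, 2/3)
  seg 5: left by d4 = -16 → (97/6, 2/3)
  seg 6: up by d7 = 30 → (97/6, 92/3)
  seg 7: down by d1 = 1 → (97/6, 89/3)
  seg 8: right by d4 = -16 → (1/6, 89/3)
  seg 9: down by d6 = 10/3 → (1/6, 79/3)

d4 = -16
d5 = 4
d6 = 10/3
d7 = 30
endpoint = (1/6, 79/3)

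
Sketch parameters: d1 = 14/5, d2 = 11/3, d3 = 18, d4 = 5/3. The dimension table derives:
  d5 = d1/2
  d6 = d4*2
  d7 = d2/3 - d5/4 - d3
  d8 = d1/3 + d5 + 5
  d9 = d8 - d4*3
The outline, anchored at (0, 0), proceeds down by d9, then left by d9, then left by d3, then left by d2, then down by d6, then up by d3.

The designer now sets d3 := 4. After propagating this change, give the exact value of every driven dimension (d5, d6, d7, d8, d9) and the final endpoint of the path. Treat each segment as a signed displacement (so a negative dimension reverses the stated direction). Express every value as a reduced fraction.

Apply edit: d3 := 4
  d5 = d1/2 = 7/5
  d6 = d4*2 = 10/3
  d7 = d2/3 - d5/4 - d3 = -563/180
  d8 = d1/3 + d5 + 5 = 22/3
  d9 = d8 - d4*3 = 7/3
Walk from origin (0, 0):
  seg 1: down by d9 = 7/3 → (0, -7/3)
  seg 2: left by d9 = 7/3 → (-7/3, -7/3)
  seg 3: left by d3 = 4 → (-19/3, -7/3)
  seg 4: left by d2 = 11/3 → (-10, -7/3)
  seg 5: down by d6 = 10/3 → (-10, -17/3)
  seg 6: up by d3 = 4 → (-10, -5/3)

d5 = 7/5
d6 = 10/3
d7 = -563/180
d8 = 22/3
d9 = 7/3
endpoint = (-10, -5/3)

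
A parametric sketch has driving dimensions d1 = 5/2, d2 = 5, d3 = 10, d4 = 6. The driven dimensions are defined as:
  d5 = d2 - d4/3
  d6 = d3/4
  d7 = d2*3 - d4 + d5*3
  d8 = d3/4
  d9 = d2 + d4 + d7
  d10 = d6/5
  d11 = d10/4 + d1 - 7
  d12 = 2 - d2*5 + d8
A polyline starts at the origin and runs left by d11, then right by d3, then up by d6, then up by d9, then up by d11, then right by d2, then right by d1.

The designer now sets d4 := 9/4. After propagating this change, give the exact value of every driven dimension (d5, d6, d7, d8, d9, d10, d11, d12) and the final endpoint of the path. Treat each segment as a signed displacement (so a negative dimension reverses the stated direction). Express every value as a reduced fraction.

Apply edit: d4 := 9/4
  d5 = d2 - d4/3 = 17/4
  d6 = d3/4 = 5/2
  d7 = d2*3 - d4 + d5*3 = 51/2
  d8 = d3/4 = 5/2
  d9 = d2 + d4 + d7 = 131/4
  d10 = d6/5 = 1/2
  d11 = d10/4 + d1 - 7 = -35/8
  d12 = 2 - d2*5 + d8 = -41/2
Walk from origin (0, 0):
  seg 1: left by d11 = -35/8 → (35/8, 0)
  seg 2: right by d3 = 10 → (115/8, 0)
  seg 3: up by d6 = 5/2 → (115/8, 5/2)
  seg 4: up by d9 = 131/4 → (115/8, 141/4)
  seg 5: up by d11 = -35/8 → (115/8, 247/8)
  seg 6: right by d2 = 5 → (155/8, 247/8)
  seg 7: right by d1 = 5/2 → (175/8, 247/8)

d5 = 17/4
d6 = 5/2
d7 = 51/2
d8 = 5/2
d9 = 131/4
d10 = 1/2
d11 = -35/8
d12 = -41/2
endpoint = (175/8, 247/8)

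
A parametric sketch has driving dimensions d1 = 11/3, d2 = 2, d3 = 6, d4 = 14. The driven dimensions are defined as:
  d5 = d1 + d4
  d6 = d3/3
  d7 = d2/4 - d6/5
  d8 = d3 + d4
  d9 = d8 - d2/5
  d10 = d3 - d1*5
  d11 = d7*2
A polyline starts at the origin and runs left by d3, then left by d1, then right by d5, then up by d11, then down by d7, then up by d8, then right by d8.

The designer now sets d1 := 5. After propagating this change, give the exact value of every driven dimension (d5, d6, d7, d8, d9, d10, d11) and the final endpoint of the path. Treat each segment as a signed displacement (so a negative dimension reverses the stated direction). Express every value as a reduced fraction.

d5 = 19
d6 = 2
d7 = 1/10
d8 = 20
d9 = 98/5
d10 = -19
d11 = 1/5
endpoint = (28, 201/10)

Apply edit: d1 := 5
  d5 = d1 + d4 = 19
  d6 = d3/3 = 2
  d7 = d2/4 - d6/5 = 1/10
  d8 = d3 + d4 = 20
  d9 = d8 - d2/5 = 98/5
  d10 = d3 - d1*5 = -19
  d11 = d7*2 = 1/5
Walk from origin (0, 0):
  seg 1: left by d3 = 6 → (-6, 0)
  seg 2: left by d1 = 5 → (-11, 0)
  seg 3: right by d5 = 19 → (8, 0)
  seg 4: up by d11 = 1/5 → (8, 1/5)
  seg 5: down by d7 = 1/10 → (8, 1/10)
  seg 6: up by d8 = 20 → (8, 201/10)
  seg 7: right by d8 = 20 → (28, 201/10)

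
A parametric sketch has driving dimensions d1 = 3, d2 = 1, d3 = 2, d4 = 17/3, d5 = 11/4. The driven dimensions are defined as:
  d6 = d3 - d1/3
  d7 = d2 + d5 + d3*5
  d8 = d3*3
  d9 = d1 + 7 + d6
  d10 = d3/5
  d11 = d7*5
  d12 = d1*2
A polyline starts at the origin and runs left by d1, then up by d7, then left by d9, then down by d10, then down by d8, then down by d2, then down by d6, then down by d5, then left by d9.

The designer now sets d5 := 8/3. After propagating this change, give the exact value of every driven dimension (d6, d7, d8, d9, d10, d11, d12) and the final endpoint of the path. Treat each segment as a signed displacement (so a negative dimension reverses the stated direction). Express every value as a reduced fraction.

Apply edit: d5 := 8/3
  d6 = d3 - d1/3 = 1
  d7 = d2 + d5 + d3*5 = 41/3
  d8 = d3*3 = 6
  d9 = d1 + 7 + d6 = 11
  d10 = d3/5 = 2/5
  d11 = d7*5 = 205/3
  d12 = d1*2 = 6
Walk from origin (0, 0):
  seg 1: left by d1 = 3 → (-3, 0)
  seg 2: up by d7 = 41/3 → (-3, 41/3)
  seg 3: left by d9 = 11 → (-14, 41/3)
  seg 4: down by d10 = 2/5 → (-14, 199/15)
  seg 5: down by d8 = 6 → (-14, 109/15)
  seg 6: down by d2 = 1 → (-14, 94/15)
  seg 7: down by d6 = 1 → (-14, 79/15)
  seg 8: down by d5 = 8/3 → (-14, 13/5)
  seg 9: left by d9 = 11 → (-25, 13/5)

d6 = 1
d7 = 41/3
d8 = 6
d9 = 11
d10 = 2/5
d11 = 205/3
d12 = 6
endpoint = (-25, 13/5)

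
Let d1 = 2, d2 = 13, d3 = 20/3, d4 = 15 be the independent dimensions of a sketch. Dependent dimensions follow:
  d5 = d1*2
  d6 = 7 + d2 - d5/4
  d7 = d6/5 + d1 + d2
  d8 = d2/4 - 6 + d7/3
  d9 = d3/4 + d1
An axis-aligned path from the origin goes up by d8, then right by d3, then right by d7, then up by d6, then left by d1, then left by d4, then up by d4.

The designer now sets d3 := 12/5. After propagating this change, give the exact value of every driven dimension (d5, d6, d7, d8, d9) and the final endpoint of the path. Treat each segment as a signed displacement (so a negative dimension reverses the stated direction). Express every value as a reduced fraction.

Apply edit: d3 := 12/5
  d5 = d1*2 = 4
  d6 = 7 + d2 - d5/4 = 19
  d7 = d6/5 + d1 + d2 = 94/5
  d8 = d2/4 - 6 + d7/3 = 211/60
  d9 = d3/4 + d1 = 13/5
Walk from origin (0, 0):
  seg 1: up by d8 = 211/60 → (0, 211/60)
  seg 2: right by d3 = 12/5 → (12/5, 211/60)
  seg 3: right by d7 = 94/5 → (106/5, 211/60)
  seg 4: up by d6 = 19 → (106/5, 1351/60)
  seg 5: left by d1 = 2 → (96/5, 1351/60)
  seg 6: left by d4 = 15 → (21/5, 1351/60)
  seg 7: up by d4 = 15 → (21/5, 2251/60)

d5 = 4
d6 = 19
d7 = 94/5
d8 = 211/60
d9 = 13/5
endpoint = (21/5, 2251/60)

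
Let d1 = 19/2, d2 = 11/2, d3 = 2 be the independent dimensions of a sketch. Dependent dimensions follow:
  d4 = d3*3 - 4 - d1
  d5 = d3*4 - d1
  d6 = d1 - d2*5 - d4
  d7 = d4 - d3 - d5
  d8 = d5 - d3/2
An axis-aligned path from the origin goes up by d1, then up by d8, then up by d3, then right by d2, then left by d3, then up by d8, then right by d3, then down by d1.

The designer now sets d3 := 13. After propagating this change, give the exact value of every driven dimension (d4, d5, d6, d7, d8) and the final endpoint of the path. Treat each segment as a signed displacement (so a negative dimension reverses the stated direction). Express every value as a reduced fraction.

d4 = 51/2
d5 = 85/2
d6 = -87/2
d7 = -30
d8 = 36
endpoint = (11/2, 85)

Apply edit: d3 := 13
  d4 = d3*3 - 4 - d1 = 51/2
  d5 = d3*4 - d1 = 85/2
  d6 = d1 - d2*5 - d4 = -87/2
  d7 = d4 - d3 - d5 = -30
  d8 = d5 - d3/2 = 36
Walk from origin (0, 0):
  seg 1: up by d1 = 19/2 → (0, 19/2)
  seg 2: up by d8 = 36 → (0, 91/2)
  seg 3: up by d3 = 13 → (0, 117/2)
  seg 4: right by d2 = 11/2 → (11/2, 117/2)
  seg 5: left by d3 = 13 → (-15/2, 117/2)
  seg 6: up by d8 = 36 → (-15/2, 189/2)
  seg 7: right by d3 = 13 → (11/2, 189/2)
  seg 8: down by d1 = 19/2 → (11/2, 85)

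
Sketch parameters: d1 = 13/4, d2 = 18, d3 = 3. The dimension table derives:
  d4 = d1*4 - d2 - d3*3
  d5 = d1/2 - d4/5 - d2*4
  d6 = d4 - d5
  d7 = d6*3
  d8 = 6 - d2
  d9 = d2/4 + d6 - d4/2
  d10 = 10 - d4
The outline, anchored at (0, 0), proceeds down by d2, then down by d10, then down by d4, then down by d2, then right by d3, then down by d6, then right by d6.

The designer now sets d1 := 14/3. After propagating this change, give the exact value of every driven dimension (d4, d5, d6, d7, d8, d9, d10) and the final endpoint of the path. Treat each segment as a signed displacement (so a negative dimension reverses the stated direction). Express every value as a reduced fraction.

d4 = -25/3
d5 = -68
d6 = 179/3
d7 = 179
d8 = -12
d9 = 205/3
d10 = 55/3
endpoint = (188/3, -317/3)

Apply edit: d1 := 14/3
  d4 = d1*4 - d2 - d3*3 = -25/3
  d5 = d1/2 - d4/5 - d2*4 = -68
  d6 = d4 - d5 = 179/3
  d7 = d6*3 = 179
  d8 = 6 - d2 = -12
  d9 = d2/4 + d6 - d4/2 = 205/3
  d10 = 10 - d4 = 55/3
Walk from origin (0, 0):
  seg 1: down by d2 = 18 → (0, -18)
  seg 2: down by d10 = 55/3 → (0, -109/3)
  seg 3: down by d4 = -25/3 → (0, -28)
  seg 4: down by d2 = 18 → (0, -46)
  seg 5: right by d3 = 3 → (3, -46)
  seg 6: down by d6 = 179/3 → (3, -317/3)
  seg 7: right by d6 = 179/3 → (188/3, -317/3)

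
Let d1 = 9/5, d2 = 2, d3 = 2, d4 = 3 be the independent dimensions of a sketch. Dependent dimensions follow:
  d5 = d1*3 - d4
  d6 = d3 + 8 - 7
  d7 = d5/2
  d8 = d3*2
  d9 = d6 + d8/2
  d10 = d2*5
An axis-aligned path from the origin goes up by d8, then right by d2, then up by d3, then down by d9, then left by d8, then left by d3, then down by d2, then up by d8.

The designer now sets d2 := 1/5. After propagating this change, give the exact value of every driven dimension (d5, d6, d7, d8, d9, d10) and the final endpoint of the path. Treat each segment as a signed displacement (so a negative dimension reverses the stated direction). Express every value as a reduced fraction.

Apply edit: d2 := 1/5
  d5 = d1*3 - d4 = 12/5
  d6 = d3 + 8 - 7 = 3
  d7 = d5/2 = 6/5
  d8 = d3*2 = 4
  d9 = d6 + d8/2 = 5
  d10 = d2*5 = 1
Walk from origin (0, 0):
  seg 1: up by d8 = 4 → (0, 4)
  seg 2: right by d2 = 1/5 → (1/5, 4)
  seg 3: up by d3 = 2 → (1/5, 6)
  seg 4: down by d9 = 5 → (1/5, 1)
  seg 5: left by d8 = 4 → (-19/5, 1)
  seg 6: left by d3 = 2 → (-29/5, 1)
  seg 7: down by d2 = 1/5 → (-29/5, 4/5)
  seg 8: up by d8 = 4 → (-29/5, 24/5)

d5 = 12/5
d6 = 3
d7 = 6/5
d8 = 4
d9 = 5
d10 = 1
endpoint = (-29/5, 24/5)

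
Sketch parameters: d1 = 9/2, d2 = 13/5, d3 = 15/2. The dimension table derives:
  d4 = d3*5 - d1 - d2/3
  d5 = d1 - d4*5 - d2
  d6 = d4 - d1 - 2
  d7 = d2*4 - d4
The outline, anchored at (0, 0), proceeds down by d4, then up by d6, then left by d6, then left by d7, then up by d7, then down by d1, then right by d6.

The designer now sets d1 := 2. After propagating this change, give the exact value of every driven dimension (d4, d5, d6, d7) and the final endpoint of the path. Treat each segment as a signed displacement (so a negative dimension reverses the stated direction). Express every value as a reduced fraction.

Apply edit: d1 := 2
  d4 = d3*5 - d1 - d2/3 = 1039/30
  d5 = d1 - d4*5 - d2 = -5213/30
  d6 = d4 - d1 - 2 = 919/30
  d7 = d2*4 - d4 = -727/30
Walk from origin (0, 0):
  seg 1: down by d4 = 1039/30 → (0, -1039/30)
  seg 2: up by d6 = 919/30 → (0, -4)
  seg 3: left by d6 = 919/30 → (-919/30, -4)
  seg 4: left by d7 = -727/30 → (-32/5, -4)
  seg 5: up by d7 = -727/30 → (-32/5, -847/30)
  seg 6: down by d1 = 2 → (-32/5, -907/30)
  seg 7: right by d6 = 919/30 → (727/30, -907/30)

d4 = 1039/30
d5 = -5213/30
d6 = 919/30
d7 = -727/30
endpoint = (727/30, -907/30)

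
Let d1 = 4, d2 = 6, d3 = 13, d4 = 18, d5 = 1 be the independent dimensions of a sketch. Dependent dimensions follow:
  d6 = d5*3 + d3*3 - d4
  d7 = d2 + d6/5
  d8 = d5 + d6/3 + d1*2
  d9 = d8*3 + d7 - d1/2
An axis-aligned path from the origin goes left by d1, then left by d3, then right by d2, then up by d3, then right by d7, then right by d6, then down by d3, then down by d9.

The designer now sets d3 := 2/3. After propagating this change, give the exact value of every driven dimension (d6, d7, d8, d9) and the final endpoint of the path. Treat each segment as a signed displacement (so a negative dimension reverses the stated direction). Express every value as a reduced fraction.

Apply edit: d3 := 2/3
  d6 = d5*3 + d3*3 - d4 = -13
  d7 = d2 + d6/5 = 17/5
  d8 = d5 + d6/3 + d1*2 = 14/3
  d9 = d8*3 + d7 - d1/2 = 77/5
Walk from origin (0, 0):
  seg 1: left by d1 = 4 → (-4, 0)
  seg 2: left by d3 = 2/3 → (-14/3, 0)
  seg 3: right by d2 = 6 → (4/3, 0)
  seg 4: up by d3 = 2/3 → (4/3, 2/3)
  seg 5: right by d7 = 17/5 → (71/15, 2/3)
  seg 6: right by d6 = -13 → (-124/15, 2/3)
  seg 7: down by d3 = 2/3 → (-124/15, 0)
  seg 8: down by d9 = 77/5 → (-124/15, -77/5)

d6 = -13
d7 = 17/5
d8 = 14/3
d9 = 77/5
endpoint = (-124/15, -77/5)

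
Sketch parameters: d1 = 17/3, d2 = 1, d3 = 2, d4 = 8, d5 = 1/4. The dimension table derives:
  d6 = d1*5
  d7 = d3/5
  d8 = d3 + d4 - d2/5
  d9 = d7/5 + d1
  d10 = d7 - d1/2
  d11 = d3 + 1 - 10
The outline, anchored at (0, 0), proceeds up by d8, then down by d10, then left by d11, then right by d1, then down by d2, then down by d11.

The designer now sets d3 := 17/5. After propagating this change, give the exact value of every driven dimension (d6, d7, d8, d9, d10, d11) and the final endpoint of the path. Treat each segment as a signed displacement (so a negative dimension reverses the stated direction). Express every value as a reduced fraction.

d6 = 85/3
d7 = 17/25
d8 = 56/5
d9 = 2176/375
d10 = -323/150
d11 = -28/5
endpoint = (169/15, 2693/150)

Apply edit: d3 := 17/5
  d6 = d1*5 = 85/3
  d7 = d3/5 = 17/25
  d8 = d3 + d4 - d2/5 = 56/5
  d9 = d7/5 + d1 = 2176/375
  d10 = d7 - d1/2 = -323/150
  d11 = d3 + 1 - 10 = -28/5
Walk from origin (0, 0):
  seg 1: up by d8 = 56/5 → (0, 56/5)
  seg 2: down by d10 = -323/150 → (0, 2003/150)
  seg 3: left by d11 = -28/5 → (28/5, 2003/150)
  seg 4: right by d1 = 17/3 → (169/15, 2003/150)
  seg 5: down by d2 = 1 → (169/15, 1853/150)
  seg 6: down by d11 = -28/5 → (169/15, 2693/150)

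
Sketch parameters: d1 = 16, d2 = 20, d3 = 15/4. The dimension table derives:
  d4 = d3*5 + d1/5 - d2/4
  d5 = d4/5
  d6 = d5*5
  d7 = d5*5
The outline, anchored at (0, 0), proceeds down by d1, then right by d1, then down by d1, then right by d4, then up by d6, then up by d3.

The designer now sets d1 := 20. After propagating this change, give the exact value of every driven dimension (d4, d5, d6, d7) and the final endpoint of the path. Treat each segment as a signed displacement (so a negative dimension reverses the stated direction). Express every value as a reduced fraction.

Apply edit: d1 := 20
  d4 = d3*5 + d1/5 - d2/4 = 71/4
  d5 = d4/5 = 71/20
  d6 = d5*5 = 71/4
  d7 = d5*5 = 71/4
Walk from origin (0, 0):
  seg 1: down by d1 = 20 → (0, -20)
  seg 2: right by d1 = 20 → (20, -20)
  seg 3: down by d1 = 20 → (20, -40)
  seg 4: right by d4 = 71/4 → (151/4, -40)
  seg 5: up by d6 = 71/4 → (151/4, -89/4)
  seg 6: up by d3 = 15/4 → (151/4, -37/2)

d4 = 71/4
d5 = 71/20
d6 = 71/4
d7 = 71/4
endpoint = (151/4, -37/2)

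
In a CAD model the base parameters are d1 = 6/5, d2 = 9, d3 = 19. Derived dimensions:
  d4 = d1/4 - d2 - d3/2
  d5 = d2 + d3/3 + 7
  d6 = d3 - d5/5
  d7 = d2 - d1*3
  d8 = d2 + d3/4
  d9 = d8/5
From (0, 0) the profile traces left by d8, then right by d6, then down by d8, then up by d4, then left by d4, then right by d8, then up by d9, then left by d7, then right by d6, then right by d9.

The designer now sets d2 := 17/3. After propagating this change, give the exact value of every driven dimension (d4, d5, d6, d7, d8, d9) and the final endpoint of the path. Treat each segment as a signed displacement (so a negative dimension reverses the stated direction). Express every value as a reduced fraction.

d4 = -223/15
d5 = 19
d6 = 76/5
d7 = 31/15
d8 = 125/12
d9 = 25/12
endpoint = (2717/60, -116/5)

Apply edit: d2 := 17/3
  d4 = d1/4 - d2 - d3/2 = -223/15
  d5 = d2 + d3/3 + 7 = 19
  d6 = d3 - d5/5 = 76/5
  d7 = d2 - d1*3 = 31/15
  d8 = d2 + d3/4 = 125/12
  d9 = d8/5 = 25/12
Walk from origin (0, 0):
  seg 1: left by d8 = 125/12 → (-125/12, 0)
  seg 2: right by d6 = 76/5 → (287/60, 0)
  seg 3: down by d8 = 125/12 → (287/60, -125/12)
  seg 4: up by d4 = -223/15 → (287/60, -1517/60)
  seg 5: left by d4 = -223/15 → (393/20, -1517/60)
  seg 6: right by d8 = 125/12 → (451/15, -1517/60)
  seg 7: up by d9 = 25/12 → (451/15, -116/5)
  seg 8: left by d7 = 31/15 → (28, -116/5)
  seg 9: right by d6 = 76/5 → (216/5, -116/5)
  seg 10: right by d9 = 25/12 → (2717/60, -116/5)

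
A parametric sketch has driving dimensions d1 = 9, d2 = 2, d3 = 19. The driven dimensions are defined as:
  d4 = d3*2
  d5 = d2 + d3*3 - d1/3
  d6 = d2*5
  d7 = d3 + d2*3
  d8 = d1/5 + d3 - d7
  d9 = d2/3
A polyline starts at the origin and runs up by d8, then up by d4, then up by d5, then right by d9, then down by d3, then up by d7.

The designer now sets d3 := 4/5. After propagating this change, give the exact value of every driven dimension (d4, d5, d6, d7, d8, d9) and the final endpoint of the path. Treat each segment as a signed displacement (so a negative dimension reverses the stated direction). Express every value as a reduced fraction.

d4 = 8/5
d5 = 7/5
d6 = 10
d7 = 34/5
d8 = -21/5
d9 = 2/3
endpoint = (2/3, 24/5)

Apply edit: d3 := 4/5
  d4 = d3*2 = 8/5
  d5 = d2 + d3*3 - d1/3 = 7/5
  d6 = d2*5 = 10
  d7 = d3 + d2*3 = 34/5
  d8 = d1/5 + d3 - d7 = -21/5
  d9 = d2/3 = 2/3
Walk from origin (0, 0):
  seg 1: up by d8 = -21/5 → (0, -21/5)
  seg 2: up by d4 = 8/5 → (0, -13/5)
  seg 3: up by d5 = 7/5 → (0, -6/5)
  seg 4: right by d9 = 2/3 → (2/3, -6/5)
  seg 5: down by d3 = 4/5 → (2/3, -2)
  seg 6: up by d7 = 34/5 → (2/3, 24/5)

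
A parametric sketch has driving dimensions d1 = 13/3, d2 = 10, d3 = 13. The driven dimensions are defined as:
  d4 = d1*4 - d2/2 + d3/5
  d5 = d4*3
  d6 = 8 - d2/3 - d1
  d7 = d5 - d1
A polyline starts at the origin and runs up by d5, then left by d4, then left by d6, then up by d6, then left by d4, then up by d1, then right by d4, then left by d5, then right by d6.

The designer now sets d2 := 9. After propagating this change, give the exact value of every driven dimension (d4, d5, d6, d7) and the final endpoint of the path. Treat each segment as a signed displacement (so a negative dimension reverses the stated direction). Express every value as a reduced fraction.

Apply edit: d2 := 9
  d4 = d1*4 - d2/2 + d3/5 = 463/30
  d5 = d4*3 = 463/10
  d6 = 8 - d2/3 - d1 = 2/3
  d7 = d5 - d1 = 1259/30
Walk from origin (0, 0):
  seg 1: up by d5 = 463/10 → (0, 463/10)
  seg 2: left by d4 = 463/30 → (-463/30, 463/10)
  seg 3: left by d6 = 2/3 → (-161/10, 463/10)
  seg 4: up by d6 = 2/3 → (-161/10, 1409/30)
  seg 5: left by d4 = 463/30 → (-473/15, 1409/30)
  seg 6: up by d1 = 13/3 → (-473/15, 513/10)
  seg 7: right by d4 = 463/30 → (-161/10, 513/10)
  seg 8: left by d5 = 463/10 → (-312/5, 513/10)
  seg 9: right by d6 = 2/3 → (-926/15, 513/10)

d4 = 463/30
d5 = 463/10
d6 = 2/3
d7 = 1259/30
endpoint = (-926/15, 513/10)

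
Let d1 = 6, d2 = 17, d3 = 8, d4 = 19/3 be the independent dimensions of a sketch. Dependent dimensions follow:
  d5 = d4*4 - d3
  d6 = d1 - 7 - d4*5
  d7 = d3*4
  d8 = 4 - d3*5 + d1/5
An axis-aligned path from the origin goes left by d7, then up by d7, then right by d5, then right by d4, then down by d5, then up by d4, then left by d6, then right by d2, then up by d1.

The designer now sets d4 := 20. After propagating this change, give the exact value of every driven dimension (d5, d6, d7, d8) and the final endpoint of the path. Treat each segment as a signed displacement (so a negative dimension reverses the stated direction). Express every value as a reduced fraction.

Apply edit: d4 := 20
  d5 = d4*4 - d3 = 72
  d6 = d1 - 7 - d4*5 = -101
  d7 = d3*4 = 32
  d8 = 4 - d3*5 + d1/5 = -174/5
Walk from origin (0, 0):
  seg 1: left by d7 = 32 → (-32, 0)
  seg 2: up by d7 = 32 → (-32, 32)
  seg 3: right by d5 = 72 → (40, 32)
  seg 4: right by d4 = 20 → (60, 32)
  seg 5: down by d5 = 72 → (60, -40)
  seg 6: up by d4 = 20 → (60, -20)
  seg 7: left by d6 = -101 → (161, -20)
  seg 8: right by d2 = 17 → (178, -20)
  seg 9: up by d1 = 6 → (178, -14)

d5 = 72
d6 = -101
d7 = 32
d8 = -174/5
endpoint = (178, -14)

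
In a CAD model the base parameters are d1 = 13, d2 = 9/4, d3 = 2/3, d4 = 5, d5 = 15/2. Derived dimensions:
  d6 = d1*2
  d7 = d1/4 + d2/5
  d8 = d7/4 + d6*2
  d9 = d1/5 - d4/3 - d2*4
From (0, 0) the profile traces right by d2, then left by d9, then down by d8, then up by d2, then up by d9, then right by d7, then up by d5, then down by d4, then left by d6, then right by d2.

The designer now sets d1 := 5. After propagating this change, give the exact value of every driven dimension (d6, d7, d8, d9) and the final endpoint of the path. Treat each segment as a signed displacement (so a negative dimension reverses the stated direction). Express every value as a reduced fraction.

Apply edit: d1 := 5
  d6 = d1*2 = 10
  d7 = d1/4 + d2/5 = 17/10
  d8 = d7/4 + d6*2 = 817/40
  d9 = d1/5 - d4/3 - d2*4 = -29/3
Walk from origin (0, 0):
  seg 1: right by d2 = 9/4 → (9/4, 0)
  seg 2: left by d9 = -29/3 → (143/12, 0)
  seg 3: down by d8 = 817/40 → (143/12, -817/40)
  seg 4: up by d2 = 9/4 → (143/12, -727/40)
  seg 5: up by d9 = -29/3 → (143/12, -3341/120)
  seg 6: right by d7 = 17/10 → (817/60, -3341/120)
  seg 7: up by d5 = 15/2 → (817/60, -2441/120)
  seg 8: down by d4 = 5 → (817/60, -3041/120)
  seg 9: left by d6 = 10 → (217/60, -3041/120)
  seg 10: right by d2 = 9/4 → (88/15, -3041/120)

d6 = 10
d7 = 17/10
d8 = 817/40
d9 = -29/3
endpoint = (88/15, -3041/120)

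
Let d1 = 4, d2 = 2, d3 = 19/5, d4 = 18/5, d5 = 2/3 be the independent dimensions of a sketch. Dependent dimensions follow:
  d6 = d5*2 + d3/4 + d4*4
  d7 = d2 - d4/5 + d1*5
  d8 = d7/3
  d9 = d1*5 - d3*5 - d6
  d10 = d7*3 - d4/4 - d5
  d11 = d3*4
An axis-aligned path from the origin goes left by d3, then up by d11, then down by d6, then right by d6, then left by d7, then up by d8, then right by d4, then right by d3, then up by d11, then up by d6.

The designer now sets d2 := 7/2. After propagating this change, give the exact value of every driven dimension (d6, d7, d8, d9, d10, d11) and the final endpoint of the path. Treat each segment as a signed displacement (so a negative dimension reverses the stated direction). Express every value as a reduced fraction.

d6 = 1001/60
d7 = 1139/50
d8 = 1139/150
d9 = -941/60
d10 = 5008/75
d11 = 76/5
endpoint = (-749/300, 5699/150)

Apply edit: d2 := 7/2
  d6 = d5*2 + d3/4 + d4*4 = 1001/60
  d7 = d2 - d4/5 + d1*5 = 1139/50
  d8 = d7/3 = 1139/150
  d9 = d1*5 - d3*5 - d6 = -941/60
  d10 = d7*3 - d4/4 - d5 = 5008/75
  d11 = d3*4 = 76/5
Walk from origin (0, 0):
  seg 1: left by d3 = 19/5 → (-19/5, 0)
  seg 2: up by d11 = 76/5 → (-19/5, 76/5)
  seg 3: down by d6 = 1001/60 → (-19/5, -89/60)
  seg 4: right by d6 = 1001/60 → (773/60, -89/60)
  seg 5: left by d7 = 1139/50 → (-2969/300, -89/60)
  seg 6: up by d8 = 1139/150 → (-2969/300, 611/100)
  seg 7: right by d4 = 18/5 → (-1889/300, 611/100)
  seg 8: right by d3 = 19/5 → (-749/300, 611/100)
  seg 9: up by d11 = 76/5 → (-749/300, 2131/100)
  seg 10: up by d6 = 1001/60 → (-749/300, 5699/150)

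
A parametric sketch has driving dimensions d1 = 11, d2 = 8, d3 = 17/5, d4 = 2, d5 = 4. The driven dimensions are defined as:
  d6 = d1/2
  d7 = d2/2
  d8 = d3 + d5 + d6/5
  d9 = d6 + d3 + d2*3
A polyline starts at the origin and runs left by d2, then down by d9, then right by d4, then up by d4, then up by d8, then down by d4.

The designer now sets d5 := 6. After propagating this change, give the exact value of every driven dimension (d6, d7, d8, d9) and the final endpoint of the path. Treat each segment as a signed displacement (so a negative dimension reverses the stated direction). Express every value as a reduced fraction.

Apply edit: d5 := 6
  d6 = d1/2 = 11/2
  d7 = d2/2 = 4
  d8 = d3 + d5 + d6/5 = 21/2
  d9 = d6 + d3 + d2*3 = 329/10
Walk from origin (0, 0):
  seg 1: left by d2 = 8 → (-8, 0)
  seg 2: down by d9 = 329/10 → (-8, -329/10)
  seg 3: right by d4 = 2 → (-6, -329/10)
  seg 4: up by d4 = 2 → (-6, -309/10)
  seg 5: up by d8 = 21/2 → (-6, -102/5)
  seg 6: down by d4 = 2 → (-6, -112/5)

d6 = 11/2
d7 = 4
d8 = 21/2
d9 = 329/10
endpoint = (-6, -112/5)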